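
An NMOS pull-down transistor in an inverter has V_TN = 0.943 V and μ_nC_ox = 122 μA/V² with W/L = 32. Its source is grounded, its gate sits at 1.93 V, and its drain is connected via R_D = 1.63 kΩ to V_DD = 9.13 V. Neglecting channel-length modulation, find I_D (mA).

V_GS = V_G = 1.93 V, so V_ov = 1.93 − 0.943 = 0.987 V.
k_n = μ_nC_ox · (W/L) = 3.904 mA/V².
Assume saturation: I_D = ½ k_n V_ov² = 0.5 × 3.904 × 0.987² = 1.9 mA, giving V_DS = V_DD − I_D R_D = 9.13 − 1.9 × 1.63 = 6.03 V.
V_DS = 6.03 V ≥ V_ov = 0.987 V, confirming saturation.

I_D = 1.90 mA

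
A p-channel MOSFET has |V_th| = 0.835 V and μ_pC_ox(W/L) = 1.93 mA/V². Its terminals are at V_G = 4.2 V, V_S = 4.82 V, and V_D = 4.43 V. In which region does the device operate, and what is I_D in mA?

V_SG = V_S − V_G = 4.82 − 4.2 = 0.62 V; V_SD = V_S − V_D = 4.82 − 4.43 = 0.39 V.
V_SG = 0.62 V < |V_th| = 0.835 V, so the transistor is in cutoff.

Cutoff; I_D = 0 mA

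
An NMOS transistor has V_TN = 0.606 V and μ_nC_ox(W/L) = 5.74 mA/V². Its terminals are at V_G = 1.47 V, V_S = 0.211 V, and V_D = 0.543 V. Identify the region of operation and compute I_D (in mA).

V_GS = V_G − V_S = 1.47 − 0.211 = 1.26 V; V_DS = V_D − V_S = 0.543 − 0.211 = 0.332 V.
V_ov = V_GS − V_TN = 1.26 − 0.606 = 0.653 V.
Since V_DS = 0.332 V < V_ov = 0.653 V, the device is in the triode region.
I_D = k_n [V_ov · V_DS − ½ V_DS²] = 5.74 × [0.653 × 0.332 − 0.5 × 0.332²] = 0.928 mA.

Triode; I_D = 0.928 mA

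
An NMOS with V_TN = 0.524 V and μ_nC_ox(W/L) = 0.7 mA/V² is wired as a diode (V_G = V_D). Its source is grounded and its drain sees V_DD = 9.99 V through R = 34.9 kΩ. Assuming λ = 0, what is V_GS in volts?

With gate tied to drain, V_GS = V_DS ≥ V_GS − V_TN, so the device is in saturation.
KCL at the drain: ½ k_n (V_GS − V_TN)² = (V_DD − V_GS)/R.
Let x = V_GS − 0.524. Then 12.2 x² + x − 9.466 = 0, giving x = 0.84 V (positive root), so V_GS = 1.36 V.
I_D = (V_DD − V_GS)/R = (9.99 − 1.36) / 34.9 = 0.247 mA.

V_GS = 1.36 V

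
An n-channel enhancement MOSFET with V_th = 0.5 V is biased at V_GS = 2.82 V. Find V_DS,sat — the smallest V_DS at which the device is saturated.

The boundary between triode and saturation is V_DS = V_GS − V_th = V_ov.
V_ov = 2.82 − 0.5 = 2.32 V.

V_DS,sat = 2.32 V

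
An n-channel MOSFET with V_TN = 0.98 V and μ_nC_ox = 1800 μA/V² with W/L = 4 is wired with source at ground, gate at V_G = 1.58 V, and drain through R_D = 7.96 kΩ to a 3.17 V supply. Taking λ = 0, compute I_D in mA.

V_GS = V_G = 1.58 V, so V_ov = 1.58 − 0.98 = 0.6 V.
k_n = μ_nC_ox · (W/L) = 7.2 mA/V².
Assume saturation: I_D = ½ k_n V_ov² = 0.5 × 7.2 × 0.6² = 1.3 mA, giving V_DS = V_DD − I_D R_D = 3.17 − 1.3 × 7.96 = -7.15 V.
But -7.15 V < V_ov = 0.6 V, so the device is actually in triode.
In triode I_D = k_n[V_ov V_DS − ½ V_DS²] and I_D = (V_DD − V_DS)/R_D. Equating: 28.7 V_DS² − 35.39 V_DS + 3.17 = 0, giving V_DS = 0.0972 V (the root below V_ov).
I_D = (3.17 − 0.0972) / 7.96 = 0.386 mA.

I_D = 0.386 mA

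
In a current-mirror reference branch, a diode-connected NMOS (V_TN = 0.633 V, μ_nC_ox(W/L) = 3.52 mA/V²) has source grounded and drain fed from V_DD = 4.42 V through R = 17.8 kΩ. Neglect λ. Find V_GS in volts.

V_GS = 0.965 V

With gate tied to drain, V_GS = V_DS ≥ V_GS − V_TN, so the device is in saturation.
KCL at the drain: ½ k_n (V_GS − V_TN)² = (V_DD − V_GS)/R.
Let x = V_GS − 0.633. Then 31.3 x² + x − 3.787 = 0, giving x = 0.332 V (positive root), so V_GS = 0.965 V.
I_D = (V_DD − V_GS)/R = (4.42 − 0.965) / 17.8 = 0.194 mA.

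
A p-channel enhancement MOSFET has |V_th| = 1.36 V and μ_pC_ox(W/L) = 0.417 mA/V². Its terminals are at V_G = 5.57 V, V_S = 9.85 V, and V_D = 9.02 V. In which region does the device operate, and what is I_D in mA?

V_SG = V_S − V_G = 9.85 − 5.57 = 4.28 V; V_SD = V_S − V_D = 9.85 − 9.02 = 0.83 V.
V_ov = V_SG − |V_th| = 4.28 − 1.36 = 2.92 V.
Since V_SD = 0.83 V < V_ov = 2.92 V, the device is in the triode region.
I_D = k_p [V_ov · V_SD − ½ V_SD²] = 0.417 × [2.92 × 0.83 − 0.5 × 0.83²] = 0.867 mA.

Triode; I_D = 0.867 mA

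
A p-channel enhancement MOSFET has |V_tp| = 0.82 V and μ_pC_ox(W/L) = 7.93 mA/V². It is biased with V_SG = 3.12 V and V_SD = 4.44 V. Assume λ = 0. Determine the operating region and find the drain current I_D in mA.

Saturation; I_D = 21.0 mA

V_ov = V_SG − |V_tp| = 3.12 − 0.82 = 2.3 V.
Since V_SD = 4.44 V ≥ V_ov = 2.3 V, the device is in saturation.
I_D = ½ k_p V_ov² = 0.5 × 7.93 × 2.3² = 21 mA.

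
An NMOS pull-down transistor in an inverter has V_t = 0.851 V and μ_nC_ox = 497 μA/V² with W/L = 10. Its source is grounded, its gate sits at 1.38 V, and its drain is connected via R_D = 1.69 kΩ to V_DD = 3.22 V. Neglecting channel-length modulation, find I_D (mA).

V_GS = V_G = 1.38 V, so V_ov = 1.38 − 0.851 = 0.529 V.
k_n = μ_nC_ox · (W/L) = 4.97 mA/V².
Assume saturation: I_D = ½ k_n V_ov² = 0.5 × 4.97 × 0.529² = 0.695 mA, giving V_DS = V_DD − I_D R_D = 3.22 − 0.695 × 1.69 = 2.04 V.
V_DS = 2.04 V ≥ V_ov = 0.529 V, confirming saturation.

I_D = 0.695 mA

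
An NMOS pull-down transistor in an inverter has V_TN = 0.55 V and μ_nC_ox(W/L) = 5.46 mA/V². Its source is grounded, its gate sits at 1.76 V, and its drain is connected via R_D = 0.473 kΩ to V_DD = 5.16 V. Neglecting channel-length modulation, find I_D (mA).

I_D = 4.00 mA

V_GS = V_G = 1.76 V, so V_ov = 1.76 − 0.55 = 1.21 V.
Assume saturation: I_D = ½ k_n V_ov² = 0.5 × 5.46 × 1.21² = 4 mA, giving V_DS = V_DD − I_D R_D = 5.16 − 4 × 0.473 = 3.27 V.
V_DS = 3.27 V ≥ V_ov = 1.21 V, confirming saturation.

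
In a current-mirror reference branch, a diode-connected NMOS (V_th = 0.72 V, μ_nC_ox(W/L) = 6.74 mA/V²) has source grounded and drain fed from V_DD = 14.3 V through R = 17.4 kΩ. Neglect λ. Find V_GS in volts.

V_GS = 1.19 V

With gate tied to drain, V_GS = V_DS ≥ V_GS − V_th, so the device is in saturation.
KCL at the drain: ½ k_n (V_GS − V_th)² = (V_DD − V_GS)/R.
Let x = V_GS − 0.72. Then 58.6 x² + x − 13.58 = 0, giving x = 0.473 V (positive root), so V_GS = 1.19 V.
I_D = (V_DD − V_GS)/R = (14.3 − 1.19) / 17.4 = 0.753 mA.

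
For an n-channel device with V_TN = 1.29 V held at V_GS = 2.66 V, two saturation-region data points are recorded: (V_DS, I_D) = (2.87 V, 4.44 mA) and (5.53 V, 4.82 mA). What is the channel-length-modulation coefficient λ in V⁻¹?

λ = 0.0354 V⁻¹

With V_GS fixed, I_D ∝ (1 + λ V_DS) in saturation, so I_D2/I_D1 = (1 + λ V_DS2)/(1 + λ V_DS1).
4.82/4.44 = 1.086 = (1 + 5.53 λ)/(1 + 2.87 λ).
Solving: λ (I_D1 V_DS2 − I_D2 V_DS1) = I_D2 − I_D1, so λ = (4.82 − 4.44) / (4.44 × 5.53 − 4.82 × 2.87) = 0.38 / 10.7 = 0.0354 V⁻¹.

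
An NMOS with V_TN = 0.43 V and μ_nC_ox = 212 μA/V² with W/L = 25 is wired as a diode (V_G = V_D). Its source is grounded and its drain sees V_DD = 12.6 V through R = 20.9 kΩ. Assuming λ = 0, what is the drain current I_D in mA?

I_D = 0.560 mA

With gate tied to drain, V_GS = V_DS ≥ V_GS − V_TN, so the device is in saturation.
k_n = μ_nC_ox · (W/L) = 5.3 mA/V².
KCL at the drain: ½ k_n (V_GS − V_TN)² = (V_DD − V_GS)/R.
Let x = V_GS − 0.43. Then 55.4 x² + x − 12.17 = 0, giving x = 0.46 V (positive root), so V_GS = 0.89 V.
I_D = (V_DD − V_GS)/R = (12.6 − 0.89) / 20.9 = 0.56 mA.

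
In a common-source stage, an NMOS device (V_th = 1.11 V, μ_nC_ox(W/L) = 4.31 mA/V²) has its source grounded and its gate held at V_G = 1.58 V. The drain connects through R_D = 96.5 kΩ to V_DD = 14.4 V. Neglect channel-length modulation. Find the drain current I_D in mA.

V_GS = V_G = 1.58 V, so V_ov = 1.58 − 1.11 = 0.47 V.
Assume saturation: I_D = ½ k_n V_ov² = 0.5 × 4.31 × 0.47² = 0.476 mA, giving V_DS = V_DD − I_D R_D = 14.4 − 0.476 × 96.5 = -31.5 V.
But -31.5 V < V_ov = 0.47 V, so the device is actually in triode.
In triode I_D = k_n[V_ov V_DS − ½ V_DS²] and I_D = (V_DD − V_DS)/R_D. Equating: 208 V_DS² − 196.5 V_DS + 14.4 = 0, giving V_DS = 0.0801 V (the root below V_ov).
I_D = (14.4 − 0.0801) / 96.5 = 0.148 mA.

I_D = 0.148 mA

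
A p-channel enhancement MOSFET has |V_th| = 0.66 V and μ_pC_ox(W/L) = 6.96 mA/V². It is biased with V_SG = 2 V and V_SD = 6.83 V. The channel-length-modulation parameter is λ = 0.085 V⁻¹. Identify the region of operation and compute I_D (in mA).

V_ov = V_SG − |V_th| = 2 − 0.66 = 1.34 V.
Since V_SD = 6.83 V ≥ V_ov = 1.34 V, the device is in saturation.
I_D = ½ k_p V_ov² (1 + λ V_SD) = 0.5 × 6.96 × 1.34² × (1 + 0.085 × 6.83) = 9.88 mA.

Saturation; I_D = 9.88 mA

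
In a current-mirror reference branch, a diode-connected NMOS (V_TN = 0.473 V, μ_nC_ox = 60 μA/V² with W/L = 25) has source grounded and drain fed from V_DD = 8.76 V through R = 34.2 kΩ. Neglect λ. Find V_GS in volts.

V_GS = 1.02 V

With gate tied to drain, V_GS = V_DS ≥ V_GS − V_TN, so the device is in saturation.
k_n = μ_nC_ox · (W/L) = 1.5 mA/V².
KCL at the drain: ½ k_n (V_GS − V_TN)² = (V_DD − V_GS)/R.
Let x = V_GS − 0.473. Then 25.7 x² + x − 8.287 = 0, giving x = 0.549 V (positive root), so V_GS = 1.02 V.
I_D = (V_DD − V_GS)/R = (8.76 − 1.02) / 34.2 = 0.226 mA.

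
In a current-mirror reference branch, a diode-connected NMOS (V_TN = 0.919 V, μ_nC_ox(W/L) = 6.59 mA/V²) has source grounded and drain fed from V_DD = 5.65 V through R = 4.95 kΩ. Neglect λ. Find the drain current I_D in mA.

I_D = 0.853 mA

With gate tied to drain, V_GS = V_DS ≥ V_GS − V_TN, so the device is in saturation.
KCL at the drain: ½ k_n (V_GS − V_TN)² = (V_DD − V_GS)/R.
Let x = V_GS − 0.919. Then 16.3 x² + x − 4.731 = 0, giving x = 0.509 V (positive root), so V_GS = 1.43 V.
I_D = (V_DD − V_GS)/R = (5.65 − 1.43) / 4.95 = 0.853 mA.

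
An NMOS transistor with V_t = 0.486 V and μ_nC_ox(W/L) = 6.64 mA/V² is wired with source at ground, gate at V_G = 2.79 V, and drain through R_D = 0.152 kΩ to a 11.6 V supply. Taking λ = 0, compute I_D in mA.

V_GS = V_G = 2.79 V, so V_ov = 2.79 − 0.486 = 2.3 V.
Assume saturation: I_D = ½ k_n V_ov² = 0.5 × 6.64 × 2.3² = 17.6 mA, giving V_DS = V_DD − I_D R_D = 11.6 − 17.6 × 0.152 = 8.92 V.
V_DS = 8.92 V ≥ V_ov = 2.3 V, confirming saturation.

I_D = 17.6 mA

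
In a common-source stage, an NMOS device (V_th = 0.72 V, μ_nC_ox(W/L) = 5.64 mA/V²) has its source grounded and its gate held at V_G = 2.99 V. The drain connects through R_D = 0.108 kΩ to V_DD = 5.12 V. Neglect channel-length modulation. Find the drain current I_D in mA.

I_D = 14.5 mA

V_GS = V_G = 2.99 V, so V_ov = 2.99 − 0.72 = 2.27 V.
Assume saturation: I_D = ½ k_n V_ov² = 0.5 × 5.64 × 2.27² = 14.5 mA, giving V_DS = V_DD − I_D R_D = 5.12 − 14.5 × 0.108 = 3.55 V.
V_DS = 3.55 V ≥ V_ov = 2.27 V, confirming saturation.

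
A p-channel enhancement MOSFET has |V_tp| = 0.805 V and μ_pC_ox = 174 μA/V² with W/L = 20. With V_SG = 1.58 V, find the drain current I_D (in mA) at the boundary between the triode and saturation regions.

At the boundary V_SD = V_ov = V_SG − |V_tp| = 1.58 − 0.805 = 0.775 V.
k_p = μ_pC_ox · (W/L) = 3.48 mA/V².
I_D = ½ k_p V_ov² = 0.5 × 3.48 × 0.775² = 1.05 mA.

I_D = 1.05 mA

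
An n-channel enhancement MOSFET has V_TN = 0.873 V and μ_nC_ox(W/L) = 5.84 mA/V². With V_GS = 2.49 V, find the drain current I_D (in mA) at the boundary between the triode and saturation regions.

I_D = 7.63 mA

At the boundary V_DS = V_ov = V_GS − V_TN = 2.49 − 0.873 = 1.62 V.
I_D = ½ k_n V_ov² = 0.5 × 5.84 × 1.62² = 7.63 mA.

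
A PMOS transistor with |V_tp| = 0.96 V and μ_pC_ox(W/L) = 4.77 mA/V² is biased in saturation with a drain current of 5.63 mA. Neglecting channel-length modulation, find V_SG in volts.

V_SG = 2.50 V

In saturation I_D = ½ k_p (V_SG − |V_tp|)², so V_SG − |V_tp| = √(2 I_D / k_p) = √(2 × 5.63 / 4.77) = 1.54 V.
V_SG = 0.96 + 1.54 = 2.5 V.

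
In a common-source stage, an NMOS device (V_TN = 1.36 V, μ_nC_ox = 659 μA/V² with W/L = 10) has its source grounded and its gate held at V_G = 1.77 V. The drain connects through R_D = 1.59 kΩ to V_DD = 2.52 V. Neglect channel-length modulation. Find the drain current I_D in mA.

I_D = 0.554 mA

V_GS = V_G = 1.77 V, so V_ov = 1.77 − 1.36 = 0.41 V.
k_n = μ_nC_ox · (W/L) = 6.59 mA/V².
Assume saturation: I_D = ½ k_n V_ov² = 0.5 × 6.59 × 0.41² = 0.554 mA, giving V_DS = V_DD − I_D R_D = 2.52 − 0.554 × 1.59 = 1.64 V.
V_DS = 1.64 V ≥ V_ov = 0.41 V, confirming saturation.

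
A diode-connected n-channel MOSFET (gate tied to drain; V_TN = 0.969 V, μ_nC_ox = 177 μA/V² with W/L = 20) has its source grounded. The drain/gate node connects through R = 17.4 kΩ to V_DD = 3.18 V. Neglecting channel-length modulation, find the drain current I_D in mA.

I_D = 0.113 mA

With gate tied to drain, V_GS = V_DS ≥ V_GS − V_TN, so the device is in saturation.
k_n = μ_nC_ox · (W/L) = 3.54 mA/V².
KCL at the drain: ½ k_n (V_GS − V_TN)² = (V_DD − V_GS)/R.
Let x = V_GS − 0.969. Then 30.8 x² + x − 2.211 = 0, giving x = 0.252 V (positive root), so V_GS = 1.22 V.
I_D = (V_DD − V_GS)/R = (3.18 − 1.22) / 17.4 = 0.113 mA.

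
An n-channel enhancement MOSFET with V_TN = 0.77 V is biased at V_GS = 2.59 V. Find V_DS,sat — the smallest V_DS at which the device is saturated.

V_DS,sat = 1.82 V

The boundary between triode and saturation is V_DS = V_GS − V_TN = V_ov.
V_ov = 2.59 − 0.77 = 1.82 V.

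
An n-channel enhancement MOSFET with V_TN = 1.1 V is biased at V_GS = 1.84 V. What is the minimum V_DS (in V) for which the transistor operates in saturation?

V_DS,sat = 0.740 V

The boundary between triode and saturation is V_DS = V_GS − V_TN = V_ov.
V_ov = 1.84 − 1.1 = 0.74 V.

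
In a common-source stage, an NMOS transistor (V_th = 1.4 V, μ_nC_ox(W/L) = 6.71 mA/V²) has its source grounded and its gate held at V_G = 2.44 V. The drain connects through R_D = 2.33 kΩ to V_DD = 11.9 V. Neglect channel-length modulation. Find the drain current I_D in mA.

V_GS = V_G = 2.44 V, so V_ov = 2.44 − 1.4 = 1.04 V.
Assume saturation: I_D = ½ k_n V_ov² = 0.5 × 6.71 × 1.04² = 3.63 mA, giving V_DS = V_DD − I_D R_D = 11.9 − 3.63 × 2.33 = 3.44 V.
V_DS = 3.44 V ≥ V_ov = 1.04 V, confirming saturation.

I_D = 3.63 mA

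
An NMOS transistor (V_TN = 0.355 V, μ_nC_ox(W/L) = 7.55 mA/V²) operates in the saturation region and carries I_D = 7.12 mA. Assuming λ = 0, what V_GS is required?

V_GS = 1.73 V

In saturation I_D = ½ k_n (V_GS − V_TN)², so V_GS − V_TN = √(2 I_D / k_n) = √(2 × 7.12 / 7.55) = 1.37 V.
V_GS = 0.355 + 1.37 = 1.73 V.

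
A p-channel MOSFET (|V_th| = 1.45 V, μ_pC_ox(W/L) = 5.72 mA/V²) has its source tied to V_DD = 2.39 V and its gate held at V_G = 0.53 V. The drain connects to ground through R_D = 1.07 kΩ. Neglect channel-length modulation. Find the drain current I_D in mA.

I_D = 0.481 mA

V_SG = V_DD − V_G = 2.39 − 0.53 = 1.86 V, so V_ov = 1.86 − 1.45 = 0.41 V.
Assume saturation: I_D = ½ k_p V_ov² = 0.5 × 5.72 × 0.41² = 0.481 mA, giving V_SD = V_DD − I_D R_D = 2.39 − 0.481 × 1.07 = 1.88 V.
V_SD = 1.88 V ≥ V_ov = 0.41 V, confirming saturation.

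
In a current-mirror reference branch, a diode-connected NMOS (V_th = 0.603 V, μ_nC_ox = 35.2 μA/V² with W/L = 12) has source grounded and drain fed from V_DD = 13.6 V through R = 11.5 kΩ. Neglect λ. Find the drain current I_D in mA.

I_D = 0.946 mA

With gate tied to drain, V_GS = V_DS ≥ V_GS − V_th, so the device is in saturation.
k_n = μ_nC_ox · (W/L) = 0.4224 mA/V².
KCL at the drain: ½ k_n (V_GS − V_th)² = (V_DD − V_GS)/R.
Let x = V_GS − 0.603. Then 2.43 x² + x − 13 = 0, giving x = 2.12 V (positive root), so V_GS = 2.72 V.
I_D = (V_DD − V_GS)/R = (13.6 − 2.72) / 11.5 = 0.946 mA.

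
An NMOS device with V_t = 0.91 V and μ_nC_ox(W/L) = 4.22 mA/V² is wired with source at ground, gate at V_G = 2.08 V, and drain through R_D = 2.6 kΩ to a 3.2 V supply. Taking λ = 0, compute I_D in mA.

V_GS = V_G = 2.08 V, so V_ov = 2.08 − 0.91 = 1.17 V.
Assume saturation: I_D = ½ k_n V_ov² = 0.5 × 4.22 × 1.17² = 2.89 mA, giving V_DS = V_DD − I_D R_D = 3.2 − 2.89 × 2.6 = -4.31 V.
But -4.31 V < V_ov = 1.17 V, so the device is actually in triode.
In triode I_D = k_n[V_ov V_DS − ½ V_DS²] and I_D = (V_DD − V_DS)/R_D. Equating: 5.49 V_DS² − 13.84 V_DS + 3.2 = 0, giving V_DS = 0.258 V (the root below V_ov).
I_D = (3.2 − 0.258) / 2.6 = 1.13 mA.

I_D = 1.13 mA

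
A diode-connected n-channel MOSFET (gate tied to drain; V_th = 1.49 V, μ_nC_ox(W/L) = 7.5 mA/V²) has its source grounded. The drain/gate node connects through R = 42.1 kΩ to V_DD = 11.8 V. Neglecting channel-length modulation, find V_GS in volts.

V_GS = 1.74 V

With gate tied to drain, V_GS = V_DS ≥ V_GS − V_th, so the device is in saturation.
KCL at the drain: ½ k_n (V_GS − V_th)² = (V_DD − V_GS)/R.
Let x = V_GS − 1.49. Then 158 x² + x − 10.31 = 0, giving x = 0.252 V (positive root), so V_GS = 1.74 V.
I_D = (V_DD − V_GS)/R = (11.8 − 1.74) / 42.1 = 0.239 mA.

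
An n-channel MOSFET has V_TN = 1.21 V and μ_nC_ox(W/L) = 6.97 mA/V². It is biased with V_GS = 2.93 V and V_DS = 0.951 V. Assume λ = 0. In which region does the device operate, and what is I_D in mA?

Triode; I_D = 8.25 mA

V_ov = V_GS − V_TN = 2.93 − 1.21 = 1.72 V.
Since V_DS = 0.951 V < V_ov = 1.72 V, the device is in the triode region.
I_D = k_n [V_ov · V_DS − ½ V_DS²] = 6.97 × [1.72 × 0.951 − 0.5 × 0.951²] = 8.25 mA.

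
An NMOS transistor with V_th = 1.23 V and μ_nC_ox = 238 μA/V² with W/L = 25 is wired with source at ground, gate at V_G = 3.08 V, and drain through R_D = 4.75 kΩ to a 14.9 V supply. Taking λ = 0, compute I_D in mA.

I_D = 3.07 mA

V_GS = V_G = 3.08 V, so V_ov = 3.08 − 1.23 = 1.85 V.
k_n = μ_nC_ox · (W/L) = 5.95 mA/V².
Assume saturation: I_D = ½ k_n V_ov² = 0.5 × 5.95 × 1.85² = 10.2 mA, giving V_DS = V_DD − I_D R_D = 14.9 − 10.2 × 4.75 = -33.5 V.
But -33.5 V < V_ov = 1.85 V, so the device is actually in triode.
In triode I_D = k_n[V_ov V_DS − ½ V_DS²] and I_D = (V_DD − V_DS)/R_D. Equating: 14.1 V_DS² − 53.29 V_DS + 14.9 = 0, giving V_DS = 0.304 V (the root below V_ov).
I_D = (14.9 − 0.304) / 4.75 = 3.07 mA.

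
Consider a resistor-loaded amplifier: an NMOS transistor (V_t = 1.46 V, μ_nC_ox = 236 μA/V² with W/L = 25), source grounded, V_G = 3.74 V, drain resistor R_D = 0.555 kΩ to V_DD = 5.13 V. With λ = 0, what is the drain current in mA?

V_GS = V_G = 3.74 V, so V_ov = 3.74 − 1.46 = 2.28 V.
k_n = μ_nC_ox · (W/L) = 5.9 mA/V².
Assume saturation: I_D = ½ k_n V_ov² = 0.5 × 5.9 × 2.28² = 15.3 mA, giving V_DS = V_DD − I_D R_D = 5.13 − 15.3 × 0.555 = -3.38 V.
But -3.38 V < V_ov = 2.28 V, so the device is actually in triode.
In triode I_D = k_n[V_ov V_DS − ½ V_DS²] and I_D = (V_DD − V_DS)/R_D. Equating: 1.64 V_DS² − 8.466 V_DS + 5.13 = 0, giving V_DS = 0.701 V (the root below V_ov).
I_D = (5.13 − 0.701) / 0.555 = 7.98 mA.

I_D = 7.98 mA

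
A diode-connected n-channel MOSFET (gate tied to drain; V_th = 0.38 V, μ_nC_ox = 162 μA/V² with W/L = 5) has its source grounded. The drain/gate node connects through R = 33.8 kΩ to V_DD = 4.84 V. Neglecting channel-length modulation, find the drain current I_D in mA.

With gate tied to drain, V_GS = V_DS ≥ V_GS − V_th, so the device is in saturation.
k_n = μ_nC_ox · (W/L) = 0.81 mA/V².
KCL at the drain: ½ k_n (V_GS − V_th)² = (V_DD − V_GS)/R.
Let x = V_GS − 0.38. Then 13.7 x² + x − 4.46 = 0, giving x = 0.535 V (positive root), so V_GS = 0.915 V.
I_D = (V_DD − V_GS)/R = (4.84 − 0.915) / 33.8 = 0.116 mA.

I_D = 0.116 mA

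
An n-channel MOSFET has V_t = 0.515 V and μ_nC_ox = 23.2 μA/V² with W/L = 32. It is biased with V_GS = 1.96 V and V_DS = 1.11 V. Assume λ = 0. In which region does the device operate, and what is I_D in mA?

Triode; I_D = 0.733 mA

k_n = μ_nC_ox · (W/L) = 0.7424 mA/V².
V_ov = V_GS − V_t = 1.96 − 0.515 = 1.44 V.
Since V_DS = 1.11 V < V_ov = 1.44 V, the device is in the triode region.
I_D = k_n [V_ov · V_DS − ½ V_DS²] = 0.7424 × [1.44 × 1.11 − 0.5 × 1.11²] = 0.733 mA.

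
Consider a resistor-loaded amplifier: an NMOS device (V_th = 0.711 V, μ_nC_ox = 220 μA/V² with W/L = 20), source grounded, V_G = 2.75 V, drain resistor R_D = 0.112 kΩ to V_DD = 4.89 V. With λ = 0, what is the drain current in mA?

V_GS = V_G = 2.75 V, so V_ov = 2.75 − 0.711 = 2.04 V.
k_n = μ_nC_ox · (W/L) = 4.4 mA/V².
Assume saturation: I_D = ½ k_n V_ov² = 0.5 × 4.4 × 2.04² = 9.15 mA, giving V_DS = V_DD − I_D R_D = 4.89 − 9.15 × 0.112 = 3.87 V.
V_DS = 3.87 V ≥ V_ov = 2.04 V, confirming saturation.

I_D = 9.15 mA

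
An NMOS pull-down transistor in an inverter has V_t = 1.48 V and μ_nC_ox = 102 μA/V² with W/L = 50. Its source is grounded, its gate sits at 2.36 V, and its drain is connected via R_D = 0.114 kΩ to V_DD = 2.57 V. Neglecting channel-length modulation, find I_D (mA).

V_GS = V_G = 2.36 V, so V_ov = 2.36 − 1.48 = 0.88 V.
k_n = μ_nC_ox · (W/L) = 5.1 mA/V².
Assume saturation: I_D = ½ k_n V_ov² = 0.5 × 5.1 × 0.88² = 1.97 mA, giving V_DS = V_DD − I_D R_D = 2.57 − 1.97 × 0.114 = 2.34 V.
V_DS = 2.34 V ≥ V_ov = 0.88 V, confirming saturation.

I_D = 1.97 mA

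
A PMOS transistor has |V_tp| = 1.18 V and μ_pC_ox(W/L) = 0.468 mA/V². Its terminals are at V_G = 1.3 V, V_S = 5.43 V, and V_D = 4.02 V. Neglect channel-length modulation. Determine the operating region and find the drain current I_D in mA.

V_SG = V_S − V_G = 5.43 − 1.3 = 4.13 V; V_SD = V_S − V_D = 5.43 − 4.02 = 1.41 V.
V_ov = V_SG − |V_tp| = 4.13 − 1.18 = 2.95 V.
Since V_SD = 1.41 V < V_ov = 2.95 V, the device is in the triode region.
I_D = k_p [V_ov · V_SD − ½ V_SD²] = 0.468 × [2.95 × 1.41 − 0.5 × 1.41²] = 1.48 mA.

Triode; I_D = 1.48 mA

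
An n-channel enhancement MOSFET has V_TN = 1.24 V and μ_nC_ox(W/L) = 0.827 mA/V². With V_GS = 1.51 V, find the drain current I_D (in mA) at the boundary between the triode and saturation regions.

At the boundary V_DS = V_ov = V_GS − V_TN = 1.51 − 1.24 = 0.27 V.
I_D = ½ k_n V_ov² = 0.5 × 0.827 × 0.27² = 0.0301 mA.

I_D = 0.0301 mA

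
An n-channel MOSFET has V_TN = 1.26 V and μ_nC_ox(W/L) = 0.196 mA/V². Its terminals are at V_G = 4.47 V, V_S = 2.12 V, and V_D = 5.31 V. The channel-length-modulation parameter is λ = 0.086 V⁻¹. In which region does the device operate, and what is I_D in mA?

V_GS = V_G − V_S = 4.47 − 2.12 = 2.35 V; V_DS = V_D − V_S = 5.31 − 2.12 = 3.19 V.
V_ov = V_GS − V_TN = 2.35 − 1.26 = 1.09 V.
Since V_DS = 3.19 V ≥ V_ov = 1.09 V, the device is in saturation.
I_D = ½ k_n V_ov² (1 + λ V_DS) = 0.5 × 0.196 × 1.09² × (1 + 0.086 × 3.19) = 0.148 mA.

Saturation; I_D = 0.148 mA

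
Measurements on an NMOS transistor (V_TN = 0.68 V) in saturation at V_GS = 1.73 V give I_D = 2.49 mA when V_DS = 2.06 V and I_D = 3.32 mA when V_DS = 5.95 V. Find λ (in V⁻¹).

With V_GS fixed, I_D ∝ (1 + λ V_DS) in saturation, so I_D2/I_D1 = (1 + λ V_DS2)/(1 + λ V_DS1).
3.32/2.49 = 1.333 = (1 + 5.95 λ)/(1 + 2.06 λ).
Solving: λ (I_D1 V_DS2 − I_D2 V_DS1) = I_D2 − I_D1, so λ = (3.32 − 2.49) / (2.49 × 5.95 − 3.32 × 2.06) = 0.83 / 7.98 = 0.104 V⁻¹.

λ = 0.104 V⁻¹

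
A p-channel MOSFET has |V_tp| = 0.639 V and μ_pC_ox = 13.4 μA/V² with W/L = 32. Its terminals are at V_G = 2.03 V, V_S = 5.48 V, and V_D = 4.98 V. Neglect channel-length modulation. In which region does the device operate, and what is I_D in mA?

V_SG = V_S − V_G = 5.48 − 2.03 = 3.45 V; V_SD = V_S − V_D = 5.48 − 4.98 = 0.5 V.
k_p = μ_pC_ox · (W/L) = 0.4288 mA/V².
V_ov = V_SG − |V_tp| = 3.45 − 0.639 = 2.81 V.
Since V_SD = 0.5 V < V_ov = 2.81 V, the device is in the triode region.
I_D = k_p [V_ov · V_SD − ½ V_SD²] = 0.4288 × [2.81 × 0.5 − 0.5 × 0.5²] = 0.549 mA.

Triode; I_D = 0.549 mA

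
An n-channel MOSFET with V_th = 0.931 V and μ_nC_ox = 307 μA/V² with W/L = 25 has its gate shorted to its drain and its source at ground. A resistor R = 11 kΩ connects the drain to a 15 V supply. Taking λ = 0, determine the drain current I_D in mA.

I_D = 1.23 mA

With gate tied to drain, V_GS = V_DS ≥ V_GS − V_th, so the device is in saturation.
k_n = μ_nC_ox · (W/L) = 7.675 mA/V².
KCL at the drain: ½ k_n (V_GS − V_th)² = (V_DD − V_GS)/R.
Let x = V_GS − 0.931. Then 42.2 x² + x − 14.07 = 0, giving x = 0.566 V (positive root), so V_GS = 1.5 V.
I_D = (V_DD − V_GS)/R = (15 − 1.5) / 11 = 1.23 mA.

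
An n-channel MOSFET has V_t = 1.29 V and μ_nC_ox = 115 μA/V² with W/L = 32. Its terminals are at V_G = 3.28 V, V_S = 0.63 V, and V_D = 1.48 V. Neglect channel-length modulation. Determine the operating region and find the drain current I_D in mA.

V_GS = V_G − V_S = 3.28 − 0.63 = 2.65 V; V_DS = V_D − V_S = 1.48 − 0.63 = 0.85 V.
k_n = μ_nC_ox · (W/L) = 3.68 mA/V².
V_ov = V_GS − V_t = 2.65 − 1.29 = 1.36 V.
Since V_DS = 0.85 V < V_ov = 1.36 V, the device is in the triode region.
I_D = k_n [V_ov · V_DS − ½ V_DS²] = 3.68 × [1.36 × 0.85 − 0.5 × 0.85²] = 2.92 mA.

Triode; I_D = 2.92 mA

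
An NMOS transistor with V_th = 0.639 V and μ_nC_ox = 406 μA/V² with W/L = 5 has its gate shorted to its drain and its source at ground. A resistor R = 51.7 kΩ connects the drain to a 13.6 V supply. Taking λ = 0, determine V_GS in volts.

V_GS = 1.13 V

With gate tied to drain, V_GS = V_DS ≥ V_GS − V_th, so the device is in saturation.
k_n = μ_nC_ox · (W/L) = 2.03 mA/V².
KCL at the drain: ½ k_n (V_GS − V_th)² = (V_DD − V_GS)/R.
Let x = V_GS − 0.639. Then 52.5 x² + x − 12.96 = 0, giving x = 0.488 V (positive root), so V_GS = 1.13 V.
I_D = (V_DD − V_GS)/R = (13.6 − 1.13) / 51.7 = 0.241 mA.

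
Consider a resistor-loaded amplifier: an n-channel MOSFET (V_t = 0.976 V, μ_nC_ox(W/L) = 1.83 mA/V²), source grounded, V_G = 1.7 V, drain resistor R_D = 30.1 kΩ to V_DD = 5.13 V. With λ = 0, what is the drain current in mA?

I_D = 0.166 mA

V_GS = V_G = 1.7 V, so V_ov = 1.7 − 0.976 = 0.724 V.
Assume saturation: I_D = ½ k_n V_ov² = 0.5 × 1.83 × 0.724² = 0.48 mA, giving V_DS = V_DD − I_D R_D = 5.13 − 0.48 × 30.1 = -9.31 V.
But -9.31 V < V_ov = 0.724 V, so the device is actually in triode.
In triode I_D = k_n[V_ov V_DS − ½ V_DS²] and I_D = (V_DD − V_DS)/R_D. Equating: 27.5 V_DS² − 40.88 V_DS + 5.13 = 0, giving V_DS = 0.138 V (the root below V_ov).
I_D = (5.13 − 0.138) / 30.1 = 0.166 mA.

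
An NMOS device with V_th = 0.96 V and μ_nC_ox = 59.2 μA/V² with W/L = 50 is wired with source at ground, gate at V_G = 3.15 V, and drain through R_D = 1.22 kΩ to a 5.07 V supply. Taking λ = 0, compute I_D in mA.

V_GS = V_G = 3.15 V, so V_ov = 3.15 − 0.96 = 2.19 V.
k_n = μ_nC_ox · (W/L) = 2.96 mA/V².
Assume saturation: I_D = ½ k_n V_ov² = 0.5 × 2.96 × 2.19² = 7.1 mA, giving V_DS = V_DD − I_D R_D = 5.07 − 7.1 × 1.22 = -3.59 V.
But -3.59 V < V_ov = 2.19 V, so the device is actually in triode.
In triode I_D = k_n[V_ov V_DS − ½ V_DS²] and I_D = (V_DD − V_DS)/R_D. Equating: 1.81 V_DS² − 8.909 V_DS + 5.07 = 0, giving V_DS = 0.656 V (the root below V_ov).
I_D = (5.07 − 0.656) / 1.22 = 3.62 mA.

I_D = 3.62 mA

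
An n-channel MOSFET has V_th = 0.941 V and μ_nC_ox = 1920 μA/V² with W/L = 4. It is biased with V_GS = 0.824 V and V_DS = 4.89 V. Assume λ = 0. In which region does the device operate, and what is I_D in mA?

V_GS = 0.824 V < V_th = 0.941 V, so the transistor is in cutoff.

Cutoff; I_D = 0 mA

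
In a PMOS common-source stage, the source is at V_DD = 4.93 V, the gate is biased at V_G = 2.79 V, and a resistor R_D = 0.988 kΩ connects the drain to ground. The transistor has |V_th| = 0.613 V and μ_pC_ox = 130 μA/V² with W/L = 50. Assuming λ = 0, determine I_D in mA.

I_D = 4.44 mA

V_SG = V_DD − V_G = 4.93 − 2.79 = 2.14 V, so V_ov = 2.14 − 0.613 = 1.53 V.
k_p = μ_pC_ox · (W/L) = 6.5 mA/V².
Assume saturation: I_D = ½ k_p V_ov² = 0.5 × 6.5 × 1.53² = 7.58 mA, giving V_SD = V_DD − I_D R_D = 4.93 − 7.58 × 0.988 = -2.56 V.
But -2.56 V < V_ov = 1.53 V, so the device is actually in triode.
In triode I_D = k_p[V_ov V_SD − ½ V_SD²] and I_D = (V_DD − V_SD)/R_D. Equating: 3.21 V_SD² − 10.81 V_SD + 4.93 = 0, giving V_SD = 0.544 V (the root below V_ov).
I_D = (4.93 − 0.544) / 0.988 = 4.44 mA.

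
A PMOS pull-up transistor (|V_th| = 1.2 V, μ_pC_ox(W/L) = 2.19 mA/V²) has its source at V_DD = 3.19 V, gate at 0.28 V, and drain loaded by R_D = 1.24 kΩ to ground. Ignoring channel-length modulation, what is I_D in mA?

V_SG = V_DD − V_G = 3.19 − 0.28 = 2.91 V, so V_ov = 2.91 − 1.2 = 1.71 V.
Assume saturation: I_D = ½ k_p V_ov² = 0.5 × 2.19 × 1.71² = 3.2 mA, giving V_SD = V_DD − I_D R_D = 3.19 − 3.2 × 1.24 = -0.78 V.
But -0.78 V < V_ov = 1.71 V, so the device is actually in triode.
In triode I_D = k_p[V_ov V_SD − ½ V_SD²] and I_D = (V_DD − V_SD)/R_D. Equating: 1.36 V_SD² − 5.644 V_SD + 3.19 = 0, giving V_SD = 0.675 V (the root below V_ov).
I_D = (3.19 − 0.675) / 1.24 = 2.03 mA.

I_D = 2.03 mA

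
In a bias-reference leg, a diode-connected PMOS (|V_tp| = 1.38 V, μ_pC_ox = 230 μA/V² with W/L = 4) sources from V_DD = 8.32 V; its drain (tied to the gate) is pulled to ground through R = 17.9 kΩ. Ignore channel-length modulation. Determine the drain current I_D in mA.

With gate tied to drain, V_SG = V_SD ≥ V_SG − |V_tp|, so the device is in saturation.
k_p = μ_pC_ox · (W/L) = 0.92 mA/V².
KCL at the drain: ½ k_p (V_SG − |V_tp|)² = (V_DD − V_SG)/R.
Let x = V_SG − 1.38. Then 8.23 x² + x − 6.94 = 0, giving x = 0.859 V (positive root), so V_SG = 2.24 V.
I_D = (V_DD − V_SG)/R = (8.32 − 2.24) / 17.9 = 0.34 mA.

I_D = 0.340 mA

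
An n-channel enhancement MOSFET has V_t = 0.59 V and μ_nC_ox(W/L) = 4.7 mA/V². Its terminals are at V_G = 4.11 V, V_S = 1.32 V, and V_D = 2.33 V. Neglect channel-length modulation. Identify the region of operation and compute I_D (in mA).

V_GS = V_G − V_S = 4.11 − 1.32 = 2.79 V; V_DS = V_D − V_S = 2.33 − 1.32 = 1.01 V.
V_ov = V_GS − V_t = 2.79 − 0.59 = 2.2 V.
Since V_DS = 1.01 V < V_ov = 2.2 V, the device is in the triode region.
I_D = k_n [V_ov · V_DS − ½ V_DS²] = 4.7 × [2.2 × 1.01 − 0.5 × 1.01²] = 8.05 mA.

Triode; I_D = 8.05 mA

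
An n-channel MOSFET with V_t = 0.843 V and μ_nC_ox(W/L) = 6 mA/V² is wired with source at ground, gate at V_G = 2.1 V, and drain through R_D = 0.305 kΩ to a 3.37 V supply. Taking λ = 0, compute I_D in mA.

I_D = 4.74 mA

V_GS = V_G = 2.1 V, so V_ov = 2.1 − 0.843 = 1.26 V.
Assume saturation: I_D = ½ k_n V_ov² = 0.5 × 6 × 1.26² = 4.74 mA, giving V_DS = V_DD − I_D R_D = 3.37 − 4.74 × 0.305 = 1.92 V.
V_DS = 1.92 V ≥ V_ov = 1.26 V, confirming saturation.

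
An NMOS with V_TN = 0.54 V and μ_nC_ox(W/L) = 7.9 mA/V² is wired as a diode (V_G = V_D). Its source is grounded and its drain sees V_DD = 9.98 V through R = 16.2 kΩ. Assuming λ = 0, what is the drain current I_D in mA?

With gate tied to drain, V_GS = V_DS ≥ V_GS − V_TN, so the device is in saturation.
KCL at the drain: ½ k_n (V_GS − V_TN)² = (V_DD − V_GS)/R.
Let x = V_GS − 0.54. Then 64 x² + x − 9.44 = 0, giving x = 0.376 V (positive root), so V_GS = 0.916 V.
I_D = (V_DD − V_GS)/R = (9.98 − 0.916) / 16.2 = 0.559 mA.

I_D = 0.559 mA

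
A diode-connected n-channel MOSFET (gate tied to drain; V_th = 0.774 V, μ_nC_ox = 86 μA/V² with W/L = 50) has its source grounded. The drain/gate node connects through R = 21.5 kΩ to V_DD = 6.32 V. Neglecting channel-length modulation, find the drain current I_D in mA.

I_D = 0.242 mA

With gate tied to drain, V_GS = V_DS ≥ V_GS − V_th, so the device is in saturation.
k_n = μ_nC_ox · (W/L) = 4.3 mA/V².
KCL at the drain: ½ k_n (V_GS − V_th)² = (V_DD − V_GS)/R.
Let x = V_GS − 0.774. Then 46.2 x² + x − 5.546 = 0, giving x = 0.336 V (positive root), so V_GS = 1.11 V.
I_D = (V_DD − V_GS)/R = (6.32 − 1.11) / 21.5 = 0.242 mA.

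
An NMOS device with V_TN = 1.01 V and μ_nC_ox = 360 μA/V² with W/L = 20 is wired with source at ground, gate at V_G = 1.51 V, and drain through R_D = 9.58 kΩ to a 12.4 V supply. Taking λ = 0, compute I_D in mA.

V_GS = V_G = 1.51 V, so V_ov = 1.51 − 1.01 = 0.5 V.
k_n = μ_nC_ox · (W/L) = 7.2 mA/V².
Assume saturation: I_D = ½ k_n V_ov² = 0.5 × 7.2 × 0.5² = 0.9 mA, giving V_DS = V_DD − I_D R_D = 12.4 − 0.9 × 9.58 = 3.78 V.
V_DS = 3.78 V ≥ V_ov = 0.5 V, confirming saturation.

I_D = 0.900 mA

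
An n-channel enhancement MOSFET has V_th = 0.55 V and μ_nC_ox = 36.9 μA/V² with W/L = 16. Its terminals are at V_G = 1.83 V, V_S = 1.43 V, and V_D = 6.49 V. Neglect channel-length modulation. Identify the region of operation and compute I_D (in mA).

Cutoff; I_D = 0 mA

V_GS = V_G − V_S = 1.83 − 1.43 = 0.4 V; V_DS = V_D − V_S = 6.49 − 1.43 = 5.06 V.
V_GS = 0.4 V < V_th = 0.55 V, so the transistor is in cutoff.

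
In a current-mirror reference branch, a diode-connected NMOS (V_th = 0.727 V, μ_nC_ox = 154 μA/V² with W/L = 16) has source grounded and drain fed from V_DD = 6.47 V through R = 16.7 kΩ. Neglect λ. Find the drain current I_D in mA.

With gate tied to drain, V_GS = V_DS ≥ V_GS − V_th, so the device is in saturation.
k_n = μ_nC_ox · (W/L) = 2.464 mA/V².
KCL at the drain: ½ k_n (V_GS − V_th)² = (V_DD − V_GS)/R.
Let x = V_GS − 0.727. Then 20.6 x² + x − 5.743 = 0, giving x = 0.505 V (positive root), so V_GS = 1.23 V.
I_D = (V_DD − V_GS)/R = (6.47 − 1.23) / 16.7 = 0.314 mA.

I_D = 0.314 mA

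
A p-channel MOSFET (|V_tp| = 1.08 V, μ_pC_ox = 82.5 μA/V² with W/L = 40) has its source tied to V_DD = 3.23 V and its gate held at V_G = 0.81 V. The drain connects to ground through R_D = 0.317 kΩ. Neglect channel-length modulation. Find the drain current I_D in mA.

I_D = 2.96 mA

V_SG = V_DD − V_G = 3.23 − 0.81 = 2.42 V, so V_ov = 2.42 − 1.08 = 1.34 V.
k_p = μ_pC_ox · (W/L) = 3.3 mA/V².
Assume saturation: I_D = ½ k_p V_ov² = 0.5 × 3.3 × 1.34² = 2.96 mA, giving V_SD = V_DD − I_D R_D = 3.23 − 2.96 × 0.317 = 2.29 V.
V_SD = 2.29 V ≥ V_ov = 1.34 V, confirming saturation.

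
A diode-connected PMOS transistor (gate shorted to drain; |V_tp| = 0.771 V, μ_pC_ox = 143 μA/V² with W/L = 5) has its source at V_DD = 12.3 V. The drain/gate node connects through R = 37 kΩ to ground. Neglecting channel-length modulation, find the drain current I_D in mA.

I_D = 0.287 mA

With gate tied to drain, V_SG = V_SD ≥ V_SG − |V_tp|, so the device is in saturation.
k_p = μ_pC_ox · (W/L) = 0.715 mA/V².
KCL at the drain: ½ k_p (V_SG − |V_tp|)² = (V_DD − V_SG)/R.
Let x = V_SG − 0.771. Then 13.2 x² + x − 11.53 = 0, giving x = 0.897 V (positive root), so V_SG = 1.67 V.
I_D = (V_DD − V_SG)/R = (12.3 − 1.67) / 37 = 0.287 mA.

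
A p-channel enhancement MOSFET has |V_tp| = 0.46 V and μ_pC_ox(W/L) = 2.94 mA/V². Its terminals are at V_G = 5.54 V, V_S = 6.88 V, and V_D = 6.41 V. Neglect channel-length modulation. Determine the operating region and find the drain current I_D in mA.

V_SG = V_S − V_G = 6.88 − 5.54 = 1.34 V; V_SD = V_S − V_D = 6.88 − 6.41 = 0.47 V.
V_ov = V_SG − |V_tp| = 1.34 − 0.46 = 0.88 V.
Since V_SD = 0.47 V < V_ov = 0.88 V, the device is in the triode region.
I_D = k_p [V_ov · V_SD − ½ V_SD²] = 2.94 × [0.88 × 0.47 − 0.5 × 0.47²] = 0.891 mA.

Triode; I_D = 0.891 mA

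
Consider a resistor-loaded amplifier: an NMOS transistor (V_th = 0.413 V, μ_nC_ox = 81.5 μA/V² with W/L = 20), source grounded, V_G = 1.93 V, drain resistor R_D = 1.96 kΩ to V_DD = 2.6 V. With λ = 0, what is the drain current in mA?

I_D = 1.06 mA

V_GS = V_G = 1.93 V, so V_ov = 1.93 − 0.413 = 1.52 V.
k_n = μ_nC_ox · (W/L) = 1.63 mA/V².
Assume saturation: I_D = ½ k_n V_ov² = 0.5 × 1.63 × 1.52² = 1.88 mA, giving V_DS = V_DD − I_D R_D = 2.6 − 1.88 × 1.96 = -1.08 V.
But -1.08 V < V_ov = 1.52 V, so the device is actually in triode.
In triode I_D = k_n[V_ov V_DS − ½ V_DS²] and I_D = (V_DD − V_DS)/R_D. Equating: 1.6 V_DS² − 5.847 V_DS + 2.6 = 0, giving V_DS = 0.518 V (the root below V_ov).
I_D = (2.6 − 0.518) / 1.96 = 1.06 mA.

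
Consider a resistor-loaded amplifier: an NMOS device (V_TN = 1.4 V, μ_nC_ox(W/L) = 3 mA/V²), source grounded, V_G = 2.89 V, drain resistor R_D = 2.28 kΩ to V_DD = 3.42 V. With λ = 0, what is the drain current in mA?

V_GS = V_G = 2.89 V, so V_ov = 2.89 − 1.4 = 1.49 V.
Assume saturation: I_D = ½ k_n V_ov² = 0.5 × 3 × 1.49² = 3.33 mA, giving V_DS = V_DD − I_D R_D = 3.42 − 3.33 × 2.28 = -4.17 V.
But -4.17 V < V_ov = 1.49 V, so the device is actually in triode.
In triode I_D = k_n[V_ov V_DS − ½ V_DS²] and I_D = (V_DD − V_DS)/R_D. Equating: 3.42 V_DS² − 11.19 V_DS + 3.42 = 0, giving V_DS = 0.341 V (the root below V_ov).
I_D = (3.42 − 0.341) / 2.28 = 1.35 mA.

I_D = 1.35 mA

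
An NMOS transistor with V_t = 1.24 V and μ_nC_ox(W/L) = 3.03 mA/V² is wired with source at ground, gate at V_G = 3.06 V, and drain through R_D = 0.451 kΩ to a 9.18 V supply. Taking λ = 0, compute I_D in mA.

I_D = 5.02 mA

V_GS = V_G = 3.06 V, so V_ov = 3.06 − 1.24 = 1.82 V.
Assume saturation: I_D = ½ k_n V_ov² = 0.5 × 3.03 × 1.82² = 5.02 mA, giving V_DS = V_DD − I_D R_D = 9.18 − 5.02 × 0.451 = 6.92 V.
V_DS = 6.92 V ≥ V_ov = 1.82 V, confirming saturation.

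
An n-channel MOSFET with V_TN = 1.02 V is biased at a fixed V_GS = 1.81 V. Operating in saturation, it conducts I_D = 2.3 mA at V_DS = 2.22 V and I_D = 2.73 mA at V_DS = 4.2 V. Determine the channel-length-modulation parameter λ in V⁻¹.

With V_GS fixed, I_D ∝ (1 + λ V_DS) in saturation, so I_D2/I_D1 = (1 + λ V_DS2)/(1 + λ V_DS1).
2.73/2.3 = 1.187 = (1 + 4.2 λ)/(1 + 2.22 λ).
Solving: λ (I_D1 V_DS2 − I_D2 V_DS1) = I_D2 − I_D1, so λ = (2.73 − 2.3) / (2.3 × 4.2 − 2.73 × 2.22) = 0.43 / 3.6 = 0.119 V⁻¹.

λ = 0.119 V⁻¹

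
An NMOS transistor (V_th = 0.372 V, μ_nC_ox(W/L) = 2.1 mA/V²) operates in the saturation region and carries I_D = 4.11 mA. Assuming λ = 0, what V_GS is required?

V_GS = 2.35 V

In saturation I_D = ½ k_n (V_GS − V_th)², so V_GS − V_th = √(2 I_D / k_n) = √(2 × 4.11 / 2.1) = 1.98 V.
V_GS = 0.372 + 1.98 = 2.35 V.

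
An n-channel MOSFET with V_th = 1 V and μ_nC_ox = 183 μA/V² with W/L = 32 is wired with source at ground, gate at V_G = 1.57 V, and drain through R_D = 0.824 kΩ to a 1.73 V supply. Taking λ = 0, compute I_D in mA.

I_D = 0.951 mA

V_GS = V_G = 1.57 V, so V_ov = 1.57 − 1 = 0.57 V.
k_n = μ_nC_ox · (W/L) = 5.856 mA/V².
Assume saturation: I_D = ½ k_n V_ov² = 0.5 × 5.856 × 0.57² = 0.951 mA, giving V_DS = V_DD − I_D R_D = 1.73 − 0.951 × 0.824 = 0.946 V.
V_DS = 0.946 V ≥ V_ov = 0.57 V, confirming saturation.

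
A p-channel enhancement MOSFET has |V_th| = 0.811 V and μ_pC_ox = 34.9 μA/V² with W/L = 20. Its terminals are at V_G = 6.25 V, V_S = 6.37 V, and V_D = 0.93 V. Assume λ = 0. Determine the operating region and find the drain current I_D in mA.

V_SG = V_S − V_G = 6.37 − 6.25 = 0.12 V; V_SD = V_S − V_D = 6.37 − 0.93 = 5.44 V.
V_SG = 0.12 V < |V_th| = 0.811 V, so the transistor is in cutoff.

Cutoff; I_D = 0 mA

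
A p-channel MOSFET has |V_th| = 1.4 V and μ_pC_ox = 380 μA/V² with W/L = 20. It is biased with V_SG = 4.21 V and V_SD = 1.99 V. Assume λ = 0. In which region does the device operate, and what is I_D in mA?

Triode; I_D = 27.5 mA

k_p = μ_pC_ox · (W/L) = 7.6 mA/V².
V_ov = V_SG − |V_th| = 4.21 − 1.4 = 2.81 V.
Since V_SD = 1.99 V < V_ov = 2.81 V, the device is in the triode region.
I_D = k_p [V_ov · V_SD − ½ V_SD²] = 7.6 × [2.81 × 1.99 − 0.5 × 1.99²] = 27.5 mA.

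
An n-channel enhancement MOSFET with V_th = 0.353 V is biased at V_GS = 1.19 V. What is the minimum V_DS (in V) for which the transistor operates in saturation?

The boundary between triode and saturation is V_DS = V_GS − V_th = V_ov.
V_ov = 1.19 − 0.353 = 0.837 V.

V_DS,sat = 0.837 V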